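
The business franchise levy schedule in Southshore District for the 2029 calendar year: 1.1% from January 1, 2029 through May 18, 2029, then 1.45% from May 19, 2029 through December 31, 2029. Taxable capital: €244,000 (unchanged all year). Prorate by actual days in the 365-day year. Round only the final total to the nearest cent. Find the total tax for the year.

€3,215.12

January 1 – May 18, 2029: 138 days at 1.1% → €244,000 × 1.1% × 138/365 = €1,014.7726
May 19 – December 31, 2029: 227 days at 1.45% → €244,000 × 1.45% × 227/365 = €2,200.3452
Total = €3,215.1178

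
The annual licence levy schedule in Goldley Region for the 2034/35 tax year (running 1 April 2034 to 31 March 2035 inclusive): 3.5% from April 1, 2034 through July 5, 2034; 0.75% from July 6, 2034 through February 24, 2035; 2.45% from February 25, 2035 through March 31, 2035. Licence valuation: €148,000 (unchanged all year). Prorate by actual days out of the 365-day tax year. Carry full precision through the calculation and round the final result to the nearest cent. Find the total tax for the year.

€2,421.73

April 1 – July 5, 2034: 96 days at 3.5% → €148,000 × 3.5% × 96/365 = €1,362.4110
July 6, 2034 – February 24, 2035: 234 days at 0.75% → €148,000 × 0.75% × 234/365 = €711.6164
February 25 – March 31, 2035: 35 days at 2.45% → €148,000 × 2.45% × 35/365 = €347.6986
Total = €2,421.7260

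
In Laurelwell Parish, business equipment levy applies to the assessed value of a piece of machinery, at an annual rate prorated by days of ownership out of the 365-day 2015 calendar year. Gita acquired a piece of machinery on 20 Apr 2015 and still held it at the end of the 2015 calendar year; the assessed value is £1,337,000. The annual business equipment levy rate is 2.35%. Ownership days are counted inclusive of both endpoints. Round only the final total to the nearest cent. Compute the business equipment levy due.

£22,036.69

Days held (20 Apr – 31 Dec 2015): 256 out of 365
Tax = £1,337,000 × 2.35% × 256/365 = £22,036.6904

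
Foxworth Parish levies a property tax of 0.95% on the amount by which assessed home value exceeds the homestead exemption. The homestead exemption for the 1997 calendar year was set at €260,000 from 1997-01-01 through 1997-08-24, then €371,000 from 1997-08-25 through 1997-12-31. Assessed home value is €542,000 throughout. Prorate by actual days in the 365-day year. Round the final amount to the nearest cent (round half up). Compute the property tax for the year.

1997-01-01 to 1997-08-24: 236 days, exemption €260,000 → (€542,000 − €260,000) × 0.95% × 236/365 = €1,732.1753
1997-08-25 to 1997-12-31: 129 days, exemption €371,000 → (€542,000 − €371,000) × 0.95% × 129/365 = €574.1384
Total = €2,306.3137

€2,306.31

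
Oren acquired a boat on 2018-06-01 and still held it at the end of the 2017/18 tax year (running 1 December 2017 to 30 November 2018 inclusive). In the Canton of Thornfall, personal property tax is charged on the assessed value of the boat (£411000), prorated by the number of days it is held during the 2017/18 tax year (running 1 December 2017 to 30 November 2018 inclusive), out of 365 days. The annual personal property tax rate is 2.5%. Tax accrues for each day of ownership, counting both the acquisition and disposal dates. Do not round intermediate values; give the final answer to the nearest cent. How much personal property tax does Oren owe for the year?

£5151.58

Days held (2018-06-01 to 2018-11-30): 183 out of 365
Tax = £411000 × 2.5% × 183/365 = £5151.5753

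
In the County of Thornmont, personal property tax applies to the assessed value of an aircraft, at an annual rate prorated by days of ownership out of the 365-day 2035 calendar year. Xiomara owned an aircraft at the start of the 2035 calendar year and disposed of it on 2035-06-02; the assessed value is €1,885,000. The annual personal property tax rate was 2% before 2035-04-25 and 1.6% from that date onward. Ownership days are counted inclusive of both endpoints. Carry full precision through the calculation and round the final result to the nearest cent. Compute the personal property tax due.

2035-01-01 to 2035-04-24: 114 days at 2% → €1,885,000 × 2% × 114/365 = €11,774.7945
2035-04-25 to 2035-06-02: 39 days at 1.6% → €1,885,000 × 1.6% × 39/365 = €3,222.5753
Total = €14,997.3699

€14,997.37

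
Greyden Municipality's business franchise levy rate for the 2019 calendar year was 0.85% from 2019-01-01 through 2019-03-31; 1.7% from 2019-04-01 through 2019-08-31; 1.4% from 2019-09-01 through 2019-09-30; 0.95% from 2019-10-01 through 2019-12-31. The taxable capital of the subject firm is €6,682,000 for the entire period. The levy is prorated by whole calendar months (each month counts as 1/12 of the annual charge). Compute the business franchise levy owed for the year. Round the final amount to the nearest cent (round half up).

2019-01-01 to 2019-03-31: 3 months at 0.85% → €6,682,000 × 0.85% × 3/12 = €14,199.2500
2019-04-01 to 2019-08-31: 5 months at 1.7% → €6,682,000 × 1.7% × 5/12 = €47,330.8333
2019-09-01 to 2019-09-30: 1 month at 1.4% → €6,682,000 × 1.4% × 1/12 = €7,795.6667
2019-10-01 to 2019-12-31: 3 months at 0.95% → €6,682,000 × 0.95% × 3/12 = €15,869.7500
Total = €85,195.5000

€85,195.50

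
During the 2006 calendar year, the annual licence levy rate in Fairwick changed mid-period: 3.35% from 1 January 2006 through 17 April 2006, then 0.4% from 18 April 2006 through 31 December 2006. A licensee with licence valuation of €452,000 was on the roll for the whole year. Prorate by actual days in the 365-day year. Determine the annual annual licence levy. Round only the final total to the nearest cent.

€5,716.87

1 January – 17 April 2006: 107 days at 3.35% → €452,000 × 3.35% × 107/365 = €4,438.8877
18 April – 31 December 2006: 258 days at 0.4% → €452,000 × 0.4% × 258/365 = €1,277.9836
Total = €5,716.8712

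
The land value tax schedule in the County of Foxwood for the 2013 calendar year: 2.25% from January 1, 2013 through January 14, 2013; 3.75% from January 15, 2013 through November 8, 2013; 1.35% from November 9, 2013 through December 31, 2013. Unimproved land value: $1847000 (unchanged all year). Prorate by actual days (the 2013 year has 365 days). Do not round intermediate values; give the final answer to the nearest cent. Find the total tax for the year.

January 1 – January 14, 2013: 14 days at 2.25% → $1847000 × 2.25% × 14/365 = $1593.9863
January 15 – November 8, 2013: 298 days at 3.75% → $1847000 × 3.75% × 298/365 = $56548.5616
November 9 – December 31, 2013: 53 days at 1.35% → $1847000 × 1.35% × 53/365 = $3620.6260
Total = $61763.1740

$61763.17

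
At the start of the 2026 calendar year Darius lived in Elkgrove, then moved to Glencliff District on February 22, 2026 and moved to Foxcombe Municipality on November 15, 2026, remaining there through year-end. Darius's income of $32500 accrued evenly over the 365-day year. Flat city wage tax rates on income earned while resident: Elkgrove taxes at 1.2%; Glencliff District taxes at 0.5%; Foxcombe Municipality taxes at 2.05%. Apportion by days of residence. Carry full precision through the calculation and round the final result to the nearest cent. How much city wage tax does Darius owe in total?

Elkgrove, January 1 – February 21, 2026: 52 days → $32500 × 1.2% × 52/365 = $55.5616
Glencliff District, February 22 – November 14, 2026: 266 days → $32500 × 0.5% × 266/365 = $118.4247
Foxcombe Municipality, November 15 – December 31, 2026: 47 days → $32500 × 2.05% × 47/365 = $85.7911
Total = $259.7774

$259.78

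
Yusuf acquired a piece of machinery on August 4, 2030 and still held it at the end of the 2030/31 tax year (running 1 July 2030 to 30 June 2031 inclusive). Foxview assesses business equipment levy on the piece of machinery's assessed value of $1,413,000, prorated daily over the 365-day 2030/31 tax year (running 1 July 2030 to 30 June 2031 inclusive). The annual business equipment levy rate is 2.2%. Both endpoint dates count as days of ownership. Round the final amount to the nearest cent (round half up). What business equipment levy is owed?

Days held (August 4, 2030 – June 30, 2031): 331 out of 365
Tax = $1,413,000 × 2.2% × 331/365 = $28,190.3178

$28,190.32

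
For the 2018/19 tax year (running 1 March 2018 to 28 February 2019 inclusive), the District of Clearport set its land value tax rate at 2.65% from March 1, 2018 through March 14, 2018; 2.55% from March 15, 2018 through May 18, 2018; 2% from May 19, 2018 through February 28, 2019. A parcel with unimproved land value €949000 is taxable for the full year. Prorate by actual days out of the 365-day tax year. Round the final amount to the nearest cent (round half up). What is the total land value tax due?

€20146.10

March 1 – March 14, 2018: 14 days at 2.65% → €949000 × 2.65% × 14/365 = €964.6000
March 15 – May 18, 2018: 65 days at 2.55% → €949000 × 2.55% × 65/365 = €4309.5000
May 19, 2018 – February 28, 2019: 286 days at 2% → €949000 × 2% × 286/365 = €14872.0000
Total = €20146.1000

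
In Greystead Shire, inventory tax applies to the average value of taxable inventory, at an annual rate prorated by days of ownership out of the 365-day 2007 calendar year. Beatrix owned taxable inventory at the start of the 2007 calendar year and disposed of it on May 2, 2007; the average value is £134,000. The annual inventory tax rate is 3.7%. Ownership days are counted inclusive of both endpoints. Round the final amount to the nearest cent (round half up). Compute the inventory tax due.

£1,657.19

Days held (January 1 – May 2, 2007): 122 out of 365
Tax = £134,000 × 3.7% × 122/365 = £1,657.1945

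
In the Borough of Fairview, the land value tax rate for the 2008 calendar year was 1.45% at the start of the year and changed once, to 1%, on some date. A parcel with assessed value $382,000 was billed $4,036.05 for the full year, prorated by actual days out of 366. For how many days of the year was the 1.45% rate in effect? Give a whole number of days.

46 days

Let d = days at the first rate; then 366 − d days at the second rate.
$382,000 × [1.45%·d + 1%·(366−d)] / 366 = $4,036.05
Solving gives d = 46, so the new rate took effect on February 16, 2008.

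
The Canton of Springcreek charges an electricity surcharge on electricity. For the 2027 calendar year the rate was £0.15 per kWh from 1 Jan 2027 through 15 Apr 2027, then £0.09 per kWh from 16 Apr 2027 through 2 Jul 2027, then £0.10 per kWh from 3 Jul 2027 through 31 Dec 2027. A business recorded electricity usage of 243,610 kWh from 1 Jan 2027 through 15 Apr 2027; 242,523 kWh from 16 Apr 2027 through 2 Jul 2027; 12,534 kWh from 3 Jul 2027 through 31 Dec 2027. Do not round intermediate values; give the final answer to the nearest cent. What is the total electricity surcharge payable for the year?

£59621.97

1 Jan – 15 Apr 2027: 243,610 kWh at £0.15/kWh → £36541.50
16 Apr – 2 Jul 2027: 242,523 kWh at £0.09/kWh → £21827.07
3 Jul – 31 Dec 2027: 12,534 kWh at £0.10/kWh → £1253.40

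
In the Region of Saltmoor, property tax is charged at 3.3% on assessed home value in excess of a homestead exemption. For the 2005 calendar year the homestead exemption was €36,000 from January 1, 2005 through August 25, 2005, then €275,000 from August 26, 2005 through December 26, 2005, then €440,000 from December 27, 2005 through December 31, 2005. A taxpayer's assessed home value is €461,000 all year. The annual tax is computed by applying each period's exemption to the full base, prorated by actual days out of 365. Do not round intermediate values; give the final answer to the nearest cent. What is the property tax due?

January 1 – August 25, 2005: 237 days, exemption €36,000 → (€461,000 − €36,000) × 3.3% × 237/365 = €9,106.6438
August 26 – December 26, 2005: 123 days, exemption €275,000 → (€461,000 − €275,000) × 3.3% × 123/365 = €2,068.4219
December 27 – December 31, 2005: 5 days, exemption €440,000 → (€461,000 − €440,000) × 3.3% × 5/365 = €9.4932
Total = €11,184.5589

€11,184.56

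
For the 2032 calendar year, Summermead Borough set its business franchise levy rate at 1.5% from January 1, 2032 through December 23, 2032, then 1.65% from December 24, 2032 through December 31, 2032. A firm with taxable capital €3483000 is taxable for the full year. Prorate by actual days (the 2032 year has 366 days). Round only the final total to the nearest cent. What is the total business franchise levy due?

€52359.20

January 1 – December 23, 2032: 358 days at 1.5% → €3483000 × 1.5% × 358/366 = €51103.0328
December 24 – December 31, 2032: 8 days at 1.65% → €3483000 × 1.65% × 8/366 = €1256.1639
Total = €52359.1967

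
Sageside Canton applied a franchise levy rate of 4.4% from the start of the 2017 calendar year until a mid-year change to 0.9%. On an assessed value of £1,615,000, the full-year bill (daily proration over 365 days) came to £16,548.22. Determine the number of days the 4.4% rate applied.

13 days

Let d = days at the first rate; then 365 − d days at the second rate.
£1,615,000 × [4.4%·d + 0.9%·(365−d)] / 365 = £16,548.22
Solving gives d = 13, so the new rate took effect on 14 Jan 2017.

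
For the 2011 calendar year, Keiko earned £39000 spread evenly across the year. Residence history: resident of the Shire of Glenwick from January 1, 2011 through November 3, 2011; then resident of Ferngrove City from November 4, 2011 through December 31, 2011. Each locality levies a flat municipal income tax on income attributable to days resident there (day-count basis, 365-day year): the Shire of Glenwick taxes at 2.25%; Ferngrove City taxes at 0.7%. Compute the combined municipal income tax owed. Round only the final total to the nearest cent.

The Shire of Glenwick, January 1 – November 3, 2011: 307 days → £39000 × 2.25% × 307/365 = £738.0616
Ferngrove City, November 4 – December 31, 2011: 58 days → £39000 × 0.7% × 58/365 = £43.3808
Total = £781.4425

£781.44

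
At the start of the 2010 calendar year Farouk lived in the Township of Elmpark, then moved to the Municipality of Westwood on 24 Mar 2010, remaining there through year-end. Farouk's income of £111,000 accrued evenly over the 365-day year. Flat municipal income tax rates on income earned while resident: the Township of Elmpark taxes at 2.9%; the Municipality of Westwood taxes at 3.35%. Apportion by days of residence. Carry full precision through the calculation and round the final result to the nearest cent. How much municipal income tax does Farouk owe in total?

£3,606.28

The Township of Elmpark, 1 Jan – 23 Mar 2010: 82 days → £111,000 × 2.9% × 82/365 = £723.1726
The Municipality of Westwood, 24 Mar – 31 Dec 2010: 283 days → £111,000 × 3.35% × 283/365 = £2,883.1110
Total = £3,606.2836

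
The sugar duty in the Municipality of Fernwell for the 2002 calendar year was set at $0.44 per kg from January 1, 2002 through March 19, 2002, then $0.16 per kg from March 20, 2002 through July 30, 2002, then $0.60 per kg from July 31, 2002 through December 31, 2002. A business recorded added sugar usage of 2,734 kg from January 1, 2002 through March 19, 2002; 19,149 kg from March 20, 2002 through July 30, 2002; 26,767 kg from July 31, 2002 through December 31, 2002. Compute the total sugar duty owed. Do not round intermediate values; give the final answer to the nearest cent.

January 1 – March 19, 2002: 2,734 kg at $0.44/kg → $1,202.96
March 20 – July 30, 2002: 19,149 kg at $0.16/kg → $3,063.84
July 31 – December 31, 2002: 26,767 kg at $0.60/kg → $16,060.20

$20,327.00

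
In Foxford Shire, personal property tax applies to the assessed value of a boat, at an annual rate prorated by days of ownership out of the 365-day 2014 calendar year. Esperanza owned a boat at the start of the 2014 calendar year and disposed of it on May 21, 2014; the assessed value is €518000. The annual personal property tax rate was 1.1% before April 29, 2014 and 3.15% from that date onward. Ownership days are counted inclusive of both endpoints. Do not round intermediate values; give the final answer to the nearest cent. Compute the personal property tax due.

January 1 – April 28, 2014: 118 days at 1.1% → €518000 × 1.1% × 118/365 = €1842.0932
April 29 – May 21, 2014: 23 days at 3.15% → €518000 × 3.15% × 23/365 = €1028.1945
Total = €2870.2877

€2870.29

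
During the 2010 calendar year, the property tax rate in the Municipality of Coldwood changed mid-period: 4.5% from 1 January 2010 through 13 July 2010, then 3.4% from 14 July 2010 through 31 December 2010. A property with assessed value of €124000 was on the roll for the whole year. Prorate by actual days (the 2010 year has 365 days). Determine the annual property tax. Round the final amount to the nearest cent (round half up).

1 January – 13 July 2010: 194 days at 4.5% → €124000 × 4.5% × 194/365 = €2965.8082
14 July – 31 December 2010: 171 days at 3.4% → €124000 × 3.4% × 171/365 = €1975.1671
Total = €4940.9753

€4940.98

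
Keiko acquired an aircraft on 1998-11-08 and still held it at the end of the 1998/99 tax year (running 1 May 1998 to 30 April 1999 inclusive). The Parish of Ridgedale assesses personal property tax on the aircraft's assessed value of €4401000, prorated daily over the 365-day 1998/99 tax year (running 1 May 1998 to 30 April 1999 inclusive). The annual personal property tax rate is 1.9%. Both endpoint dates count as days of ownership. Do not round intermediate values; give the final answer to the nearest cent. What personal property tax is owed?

€39862.21

Days held (1998-11-08 to 1999-04-30): 174 out of 365
Tax = €4401000 × 1.9% × 174/365 = €39862.2082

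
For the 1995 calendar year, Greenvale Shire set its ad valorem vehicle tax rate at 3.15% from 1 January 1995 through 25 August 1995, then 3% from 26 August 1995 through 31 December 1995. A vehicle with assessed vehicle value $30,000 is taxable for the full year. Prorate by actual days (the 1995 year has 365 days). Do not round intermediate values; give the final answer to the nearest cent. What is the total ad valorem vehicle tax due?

1 January – 25 August 1995: 237 days at 3.15% → $30,000 × 3.15% × 237/365 = $613.6027
26 August – 31 December 1995: 128 days at 3% → $30,000 × 3% × 128/365 = $315.6164
Total = $929.2192

$929.22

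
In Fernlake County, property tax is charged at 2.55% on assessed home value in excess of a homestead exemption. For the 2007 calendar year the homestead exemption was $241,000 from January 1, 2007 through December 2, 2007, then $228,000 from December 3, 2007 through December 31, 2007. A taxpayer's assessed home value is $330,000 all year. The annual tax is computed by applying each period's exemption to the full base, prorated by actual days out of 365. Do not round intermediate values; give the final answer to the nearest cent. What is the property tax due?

January 1 – December 2, 2007: 336 days, exemption $241,000 → ($330,000 − $241,000) × 2.55% × 336/365 = $2,089.1836
December 3 – December 31, 2007: 29 days, exemption $228,000 → ($330,000 − $228,000) × 2.55% × 29/365 = $206.6548
Total = $2,295.8384

$2,295.84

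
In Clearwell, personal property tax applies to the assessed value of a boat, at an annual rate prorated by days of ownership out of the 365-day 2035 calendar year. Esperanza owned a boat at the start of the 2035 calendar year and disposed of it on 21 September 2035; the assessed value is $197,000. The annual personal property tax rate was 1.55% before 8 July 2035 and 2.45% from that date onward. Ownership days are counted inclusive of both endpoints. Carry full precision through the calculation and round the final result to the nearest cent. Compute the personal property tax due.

1 January – 7 July 2035: 188 days at 1.55% → $197,000 × 1.55% × 188/365 = $1,572.7616
8 July – 21 September 2035: 76 days at 2.45% → $197,000 × 2.45% × 76/365 = $1,004.9699
Total = $2,577.7315

$2,577.73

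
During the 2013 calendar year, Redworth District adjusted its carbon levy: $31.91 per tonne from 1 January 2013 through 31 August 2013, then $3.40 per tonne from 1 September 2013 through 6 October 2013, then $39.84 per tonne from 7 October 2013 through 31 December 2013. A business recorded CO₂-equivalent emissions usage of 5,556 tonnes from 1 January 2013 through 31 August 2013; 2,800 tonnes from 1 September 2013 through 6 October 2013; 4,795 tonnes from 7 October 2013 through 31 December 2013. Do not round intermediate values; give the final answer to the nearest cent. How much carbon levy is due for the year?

$377,844.76

1 January – 31 August 2013: 5,556 tonnes at $31.91/tonne → $177,291.96
1 September – 6 October 2013: 2,800 tonnes at $3.40/tonne → $9,520.00
7 October – 31 December 2013: 4,795 tonnes at $39.84/tonne → $191,032.80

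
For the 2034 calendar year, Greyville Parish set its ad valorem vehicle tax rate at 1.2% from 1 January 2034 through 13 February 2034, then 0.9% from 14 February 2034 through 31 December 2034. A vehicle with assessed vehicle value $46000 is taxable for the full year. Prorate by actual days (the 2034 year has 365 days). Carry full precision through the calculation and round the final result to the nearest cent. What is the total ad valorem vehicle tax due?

$430.64

1 January – 13 February 2034: 44 days at 1.2% → $46000 × 1.2% × 44/365 = $66.5425
14 February – 31 December 2034: 321 days at 0.9% → $46000 × 0.9% × 321/365 = $364.0932
Total = $430.6356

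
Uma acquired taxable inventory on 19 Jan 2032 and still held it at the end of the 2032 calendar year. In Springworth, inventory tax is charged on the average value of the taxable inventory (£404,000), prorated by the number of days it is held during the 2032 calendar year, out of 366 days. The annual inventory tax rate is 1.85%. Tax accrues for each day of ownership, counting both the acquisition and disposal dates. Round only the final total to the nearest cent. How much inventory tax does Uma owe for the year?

Days held (19 Jan – 31 Dec 2032): 348 out of 366
Tax = £404,000 × 1.85% × 348/366 = £7,106.4262

£7,106.43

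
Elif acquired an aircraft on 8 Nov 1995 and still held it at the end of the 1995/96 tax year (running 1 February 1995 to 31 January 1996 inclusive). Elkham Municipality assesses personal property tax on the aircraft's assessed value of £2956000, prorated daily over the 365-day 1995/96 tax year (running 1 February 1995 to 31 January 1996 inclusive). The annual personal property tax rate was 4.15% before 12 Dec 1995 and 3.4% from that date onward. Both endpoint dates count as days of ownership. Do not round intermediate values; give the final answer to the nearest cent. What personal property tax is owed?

£25470.19

8 Nov – 11 Dec 1995: 34 days at 4.15% → £2956000 × 4.15% × 34/365 = £11427.1671
12 Dec 1995 – 31 Jan 1996: 51 days at 3.4% → £2956000 × 3.4% × 51/365 = £14043.0247
Total = £25470.1918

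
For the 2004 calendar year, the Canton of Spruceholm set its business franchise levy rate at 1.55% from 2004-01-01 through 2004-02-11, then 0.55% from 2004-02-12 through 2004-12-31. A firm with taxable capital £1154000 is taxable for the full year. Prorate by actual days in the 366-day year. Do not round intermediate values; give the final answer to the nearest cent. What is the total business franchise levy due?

2004-01-01 to 2004-02-11: 42 days at 1.55% → £1154000 × 1.55% × 42/366 = £2052.6066
2004-02-12 to 2004-12-31: 324 days at 0.55% → £1154000 × 0.55% × 324/366 = £5618.6557
Total = £7671.2623

£7671.26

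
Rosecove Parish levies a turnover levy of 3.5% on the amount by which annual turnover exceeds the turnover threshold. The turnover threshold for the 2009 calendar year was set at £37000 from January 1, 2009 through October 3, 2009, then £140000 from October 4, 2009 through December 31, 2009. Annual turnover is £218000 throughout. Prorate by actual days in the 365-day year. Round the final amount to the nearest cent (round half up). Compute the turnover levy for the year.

January 1 – October 3, 2009: 276 days, exemption £37000 → (£218000 − £37000) × 3.5% × 276/365 = £4790.3014
October 4 – December 31, 2009: 89 days, exemption £140000 → (£218000 − £140000) × 3.5% × 89/365 = £665.6712
Total = £5455.9726

£5455.97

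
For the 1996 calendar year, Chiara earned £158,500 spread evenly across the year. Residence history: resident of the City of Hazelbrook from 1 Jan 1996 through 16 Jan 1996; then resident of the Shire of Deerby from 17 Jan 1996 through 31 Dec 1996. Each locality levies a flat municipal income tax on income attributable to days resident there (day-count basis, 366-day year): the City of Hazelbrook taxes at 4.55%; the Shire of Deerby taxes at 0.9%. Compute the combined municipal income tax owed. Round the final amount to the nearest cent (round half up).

The City of Hazelbrook, 1 Jan – 16 Jan 1996: 16 days → £158,500 × 4.55% × 16/366 = £315.2678
The Shire of Deerby, 17 Jan – 31 Dec 1996: 350 days → £158,500 × 0.9% × 350/366 = £1,364.1393
Total = £1,679.4071

£1,679.41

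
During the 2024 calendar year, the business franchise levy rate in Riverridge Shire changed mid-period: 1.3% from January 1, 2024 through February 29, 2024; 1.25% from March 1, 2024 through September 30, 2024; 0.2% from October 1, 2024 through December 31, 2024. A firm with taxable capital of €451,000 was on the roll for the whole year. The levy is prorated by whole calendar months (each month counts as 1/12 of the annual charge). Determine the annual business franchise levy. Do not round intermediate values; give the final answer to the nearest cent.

January 1 – February 29, 2024: 2 months at 1.3% → €451,000 × 1.3% × 2/12 = €977.1667
March 1 – September 30, 2024: 7 months at 1.25% → €451,000 × 1.25% × 7/12 = €3,288.5417
October 1 – December 31, 2024: 3 months at 0.2% → €451,000 × 0.2% × 3/12 = €225.5000
Total = €4,491.2083

€4,491.21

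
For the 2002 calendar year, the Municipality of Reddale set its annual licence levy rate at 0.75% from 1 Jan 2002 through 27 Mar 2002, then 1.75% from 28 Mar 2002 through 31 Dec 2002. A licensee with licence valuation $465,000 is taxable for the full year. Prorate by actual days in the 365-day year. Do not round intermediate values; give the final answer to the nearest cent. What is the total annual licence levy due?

1 Jan – 27 Mar 2002: 86 days at 0.75% → $465,000 × 0.75% × 86/365 = $821.7123
28 Mar – 31 Dec 2002: 279 days at 1.75% → $465,000 × 1.75% × 279/365 = $6,220.1712
Total = $7,041.8836

$7,041.88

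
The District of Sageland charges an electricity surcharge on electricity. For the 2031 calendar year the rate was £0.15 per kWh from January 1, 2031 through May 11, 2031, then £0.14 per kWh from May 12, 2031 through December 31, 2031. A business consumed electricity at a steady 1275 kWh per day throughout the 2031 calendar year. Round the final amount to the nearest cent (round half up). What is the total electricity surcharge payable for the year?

£66,822.75

January 1 – May 11, 2031: 131 days × 1275 kWh/day = 167,025 kWh at £0.15/kWh → £25,053.75
May 12 – December 31, 2031: 234 days × 1275 kWh/day = 298,350 kWh at £0.14/kWh → £41,769.00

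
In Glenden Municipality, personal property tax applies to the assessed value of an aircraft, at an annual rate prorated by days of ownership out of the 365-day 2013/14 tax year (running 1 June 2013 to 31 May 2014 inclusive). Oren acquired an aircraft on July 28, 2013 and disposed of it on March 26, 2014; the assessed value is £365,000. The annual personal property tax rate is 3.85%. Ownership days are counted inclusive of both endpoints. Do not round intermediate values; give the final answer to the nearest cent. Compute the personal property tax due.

£9,317.00

Days held (July 28, 2013 – March 26, 2014): 242 out of 365
Tax = £365,000 × 3.85% × 242/365 = £9,317.0000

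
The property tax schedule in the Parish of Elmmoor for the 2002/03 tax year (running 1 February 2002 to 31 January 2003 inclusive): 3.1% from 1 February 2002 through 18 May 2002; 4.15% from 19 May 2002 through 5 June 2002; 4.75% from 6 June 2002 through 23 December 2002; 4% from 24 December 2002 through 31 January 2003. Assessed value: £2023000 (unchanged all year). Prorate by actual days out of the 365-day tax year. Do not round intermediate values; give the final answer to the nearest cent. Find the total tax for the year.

1 February – 18 May 2002: 107 days at 3.1% → £2023000 × 3.1% × 107/365 = £18384.3589
19 May – 5 June 2002: 18 days at 4.15% → £2023000 × 4.15% × 18/365 = £4140.2219
6 June – 23 December 2002: 201 days at 4.75% → £2023000 × 4.75% × 201/365 = £52916.6918
24 December 2002 – 31 January 2003: 39 days at 4% → £2023000 × 4% × 39/365 = £8646.2466
Total = £84087.5192

£84087.52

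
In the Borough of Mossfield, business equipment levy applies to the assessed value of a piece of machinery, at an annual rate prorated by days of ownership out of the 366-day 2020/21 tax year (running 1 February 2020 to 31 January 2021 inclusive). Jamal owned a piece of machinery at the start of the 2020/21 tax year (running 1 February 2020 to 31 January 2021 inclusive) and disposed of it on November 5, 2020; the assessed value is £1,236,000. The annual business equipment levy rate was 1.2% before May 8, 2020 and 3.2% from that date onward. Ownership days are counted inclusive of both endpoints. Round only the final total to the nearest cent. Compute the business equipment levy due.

£23,598.82

February 1 – May 7, 2020: 97 days at 1.2% → £1,236,000 × 1.2% × 97/366 = £3,930.8852
May 8 – November 5, 2020: 182 days at 3.2% → £1,236,000 × 3.2% × 182/366 = £19,667.9344
Total = £23,598.8197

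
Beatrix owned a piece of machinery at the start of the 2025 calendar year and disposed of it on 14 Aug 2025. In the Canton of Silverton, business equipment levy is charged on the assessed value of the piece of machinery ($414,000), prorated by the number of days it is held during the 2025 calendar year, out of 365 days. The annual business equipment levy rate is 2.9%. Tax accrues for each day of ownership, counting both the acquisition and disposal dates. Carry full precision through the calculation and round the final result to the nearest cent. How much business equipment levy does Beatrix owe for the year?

Days held (1 Jan – 14 Aug 2025): 226 out of 365
Tax = $414,000 × 2.9% × 226/365 = $7,433.8521

$7,433.85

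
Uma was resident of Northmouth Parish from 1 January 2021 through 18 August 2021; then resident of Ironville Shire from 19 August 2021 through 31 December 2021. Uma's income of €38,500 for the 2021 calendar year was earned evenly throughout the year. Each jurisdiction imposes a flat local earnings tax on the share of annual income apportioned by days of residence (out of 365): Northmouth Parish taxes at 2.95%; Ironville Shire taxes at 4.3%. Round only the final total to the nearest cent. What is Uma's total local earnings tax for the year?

€1,327.99

Northmouth Parish, 1 January – 18 August 2021: 230 days → €38,500 × 2.95% × 230/365 = €715.6781
Ironville Shire, 19 August – 31 December 2021: 135 days → €38,500 × 4.3% × 135/365 = €612.3082
Total = €1,327.9863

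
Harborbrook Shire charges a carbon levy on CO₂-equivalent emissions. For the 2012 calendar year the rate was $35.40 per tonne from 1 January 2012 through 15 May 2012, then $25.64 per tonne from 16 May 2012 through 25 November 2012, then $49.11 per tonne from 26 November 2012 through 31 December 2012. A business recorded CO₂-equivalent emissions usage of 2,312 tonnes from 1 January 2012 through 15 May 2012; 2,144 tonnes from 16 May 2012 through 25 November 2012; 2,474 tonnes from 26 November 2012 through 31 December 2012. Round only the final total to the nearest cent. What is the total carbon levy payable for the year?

$258,315.10

1 January – 15 May 2012: 2,312 tonnes at $35.40/tonne → $81,844.80
16 May – 25 November 2012: 2,144 tonnes at $25.64/tonne → $54,972.16
26 November – 31 December 2012: 2,474 tonnes at $49.11/tonne → $121,498.14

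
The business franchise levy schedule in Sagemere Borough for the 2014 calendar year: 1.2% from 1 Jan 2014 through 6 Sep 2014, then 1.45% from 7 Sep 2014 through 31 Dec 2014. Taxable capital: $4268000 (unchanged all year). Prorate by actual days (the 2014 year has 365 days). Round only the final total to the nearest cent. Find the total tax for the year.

$54607.01

1 Jan – 6 Sep 2014: 249 days at 1.2% → $4268000 × 1.2% × 249/365 = $34939.1342
7 Sep – 31 Dec 2014: 116 days at 1.45% → $4268000 × 1.45% × 116/365 = $19667.8795
Total = $54607.0137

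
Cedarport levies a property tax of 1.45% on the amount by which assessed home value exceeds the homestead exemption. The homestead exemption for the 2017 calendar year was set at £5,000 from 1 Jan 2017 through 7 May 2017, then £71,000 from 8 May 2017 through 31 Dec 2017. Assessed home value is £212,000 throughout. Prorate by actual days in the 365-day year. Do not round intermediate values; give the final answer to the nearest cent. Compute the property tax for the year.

1 Jan – 7 May 2017: 127 days, exemption £5,000 → (£212,000 − £5,000) × 1.45% × 127/365 = £1,044.3575
8 May – 31 Dec 2017: 238 days, exemption £71,000 → (£212,000 − £71,000) × 1.45% × 238/365 = £1,333.1260
Total = £2,377.4836

£2,377.48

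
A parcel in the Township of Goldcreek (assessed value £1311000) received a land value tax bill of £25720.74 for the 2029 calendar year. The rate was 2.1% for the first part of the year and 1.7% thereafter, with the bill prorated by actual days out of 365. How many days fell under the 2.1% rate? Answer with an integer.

239 days

Let d = days at the first rate; then 365 − d days at the second rate.
£1311000 × [2.1%·d + 1.7%·(365−d)] / 365 = £25720.74
Solving gives d = 239, so the new rate took effect on 28 August 2029.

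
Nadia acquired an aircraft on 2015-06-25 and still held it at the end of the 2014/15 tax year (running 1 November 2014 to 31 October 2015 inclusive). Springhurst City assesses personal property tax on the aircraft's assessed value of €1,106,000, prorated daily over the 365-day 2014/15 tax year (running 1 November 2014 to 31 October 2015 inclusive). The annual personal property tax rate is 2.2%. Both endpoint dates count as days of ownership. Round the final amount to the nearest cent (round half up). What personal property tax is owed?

€8,599.53

Days held (2015-06-25 to 2015-10-31): 129 out of 365
Tax = €1,106,000 × 2.2% × 129/365 = €8,599.5288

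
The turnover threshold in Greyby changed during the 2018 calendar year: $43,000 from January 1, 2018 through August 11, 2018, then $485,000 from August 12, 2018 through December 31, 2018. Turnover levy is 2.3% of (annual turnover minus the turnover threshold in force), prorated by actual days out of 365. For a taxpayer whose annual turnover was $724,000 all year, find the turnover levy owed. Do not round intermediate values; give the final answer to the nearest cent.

$11,708.01

January 1 – August 11, 2018: 223 days, exemption $43,000 → ($724,000 − $43,000) × 2.3% × 223/365 = $9,569.4493
August 12 – December 31, 2018: 142 days, exemption $485,000 → ($724,000 − $485,000) × 2.3% × 142/365 = $2,138.5589
Total = $11,708.0082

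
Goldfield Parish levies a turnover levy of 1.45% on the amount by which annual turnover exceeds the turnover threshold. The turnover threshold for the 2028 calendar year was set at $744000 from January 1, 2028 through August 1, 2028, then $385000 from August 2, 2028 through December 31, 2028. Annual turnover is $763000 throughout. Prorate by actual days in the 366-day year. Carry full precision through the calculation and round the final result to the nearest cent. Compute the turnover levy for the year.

January 1 – August 1, 2028: 214 days, exemption $744000 → ($763000 − $744000) × 1.45% × 214/366 = $161.0847
August 2 – December 31, 2028: 152 days, exemption $385000 → ($763000 − $385000) × 1.45% × 152/366 = $2276.2623
Total = $2437.3470

$2437.35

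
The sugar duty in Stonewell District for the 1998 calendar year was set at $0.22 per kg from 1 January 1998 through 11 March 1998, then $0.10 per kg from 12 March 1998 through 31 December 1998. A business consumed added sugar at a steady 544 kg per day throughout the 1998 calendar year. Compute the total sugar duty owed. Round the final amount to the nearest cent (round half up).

$24,425.60

1 January – 11 March 1998: 70 days × 544 kg/day = 38,080 kg at $0.22/kg → $8,377.60
12 March – 31 December 1998: 295 days × 544 kg/day = 160,480 kg at $0.10/kg → $16,048.00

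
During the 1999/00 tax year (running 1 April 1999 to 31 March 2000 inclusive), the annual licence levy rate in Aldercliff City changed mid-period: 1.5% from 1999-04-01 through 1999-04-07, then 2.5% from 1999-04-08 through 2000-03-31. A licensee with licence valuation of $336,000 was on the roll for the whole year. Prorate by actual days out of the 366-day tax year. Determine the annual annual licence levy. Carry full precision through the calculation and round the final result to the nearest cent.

1999-04-01 to 1999-04-07: 7 days at 1.5% → $336,000 × 1.5% × 7/366 = $96.3934
1999-04-08 to 2000-03-31: 359 days at 2.5% → $336,000 × 2.5% × 359/366 = $8,239.3443
Total = $8,335.7377

$8,335.74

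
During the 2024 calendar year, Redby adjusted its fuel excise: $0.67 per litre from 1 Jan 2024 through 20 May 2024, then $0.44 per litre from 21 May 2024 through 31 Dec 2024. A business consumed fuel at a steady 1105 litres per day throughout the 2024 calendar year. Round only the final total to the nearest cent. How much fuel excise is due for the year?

1 Jan – 20 May 2024: 141 days × 1105 litres/day = 155,805 litres at $0.67/litre → $104,389.35
21 May – 31 Dec 2024: 225 days × 1105 litres/day = 248,625 litres at $0.44/litre → $109,395.00

$213,784.35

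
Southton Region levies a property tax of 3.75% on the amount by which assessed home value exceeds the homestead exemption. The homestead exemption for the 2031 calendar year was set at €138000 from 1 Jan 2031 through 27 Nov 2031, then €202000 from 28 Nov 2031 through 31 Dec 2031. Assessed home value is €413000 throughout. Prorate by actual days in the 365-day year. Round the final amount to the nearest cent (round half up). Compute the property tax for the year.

1 Jan – 27 Nov 2031: 331 days, exemption €138000 → (€413000 − €138000) × 3.75% × 331/365 = €9351.8836
28 Nov – 31 Dec 2031: 34 days, exemption €202000 → (€413000 − €202000) × 3.75% × 34/365 = €737.0548
Total = €10088.9384

€10088.94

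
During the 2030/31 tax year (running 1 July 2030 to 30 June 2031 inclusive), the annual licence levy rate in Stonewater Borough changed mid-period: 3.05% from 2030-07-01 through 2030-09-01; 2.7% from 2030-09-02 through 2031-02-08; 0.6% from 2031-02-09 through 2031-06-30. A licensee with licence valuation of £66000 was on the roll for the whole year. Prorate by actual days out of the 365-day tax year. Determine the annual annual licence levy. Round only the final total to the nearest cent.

2030-07-01 to 2030-09-01: 63 days at 3.05% → £66000 × 3.05% × 63/365 = £347.4493
2030-09-02 to 2031-02-08: 160 days at 2.7% → £66000 × 2.7% × 160/365 = £781.1507
2031-02-09 to 2031-06-30: 142 days at 0.6% → £66000 × 0.6% × 142/365 = £154.0603
Total = £1282.6603

£1282.66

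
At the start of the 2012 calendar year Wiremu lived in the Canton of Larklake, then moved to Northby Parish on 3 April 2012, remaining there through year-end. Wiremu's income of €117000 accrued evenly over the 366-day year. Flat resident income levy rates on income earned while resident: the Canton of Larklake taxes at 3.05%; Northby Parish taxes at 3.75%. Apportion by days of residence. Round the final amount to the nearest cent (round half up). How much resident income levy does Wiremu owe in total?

€4179.39

The Canton of Larklake, 1 January – 2 April 2012: 93 days → €117000 × 3.05% × 93/366 = €906.7500
Northby Parish, 3 April – 31 December 2012: 273 days → €117000 × 3.75% × 273/366 = €3272.6434
Total = €4179.3934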